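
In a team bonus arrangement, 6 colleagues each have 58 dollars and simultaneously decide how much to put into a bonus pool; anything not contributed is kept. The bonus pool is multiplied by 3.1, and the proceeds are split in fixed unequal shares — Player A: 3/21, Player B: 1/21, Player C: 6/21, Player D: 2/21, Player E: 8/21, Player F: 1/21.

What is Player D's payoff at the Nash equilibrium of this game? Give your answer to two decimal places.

Player j's private return per contributed unit is 3.1 × (j's share). Contributing is weakly dominant for j when that share is at least 1/3.1 = 0.3226, and contributing 0 is dominant otherwise.
Player E alone (share 8/21) is above the threshold, contributing 58; the remaining 5 contribute 0. Total contributed: 58.
Player D keeps 58 and receives 3.1 × 58 × 2/21 = 17.12 from the bonus pool, for a payoff of 75.12.

75.12 dollars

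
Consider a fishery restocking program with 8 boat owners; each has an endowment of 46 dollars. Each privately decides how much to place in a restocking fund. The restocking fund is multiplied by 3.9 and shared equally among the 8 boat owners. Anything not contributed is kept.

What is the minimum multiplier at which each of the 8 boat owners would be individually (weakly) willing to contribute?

A contributed unit returns (multiplier)/8 to its contributor.
This reaches 1 exactly when the multiplier is 8.

8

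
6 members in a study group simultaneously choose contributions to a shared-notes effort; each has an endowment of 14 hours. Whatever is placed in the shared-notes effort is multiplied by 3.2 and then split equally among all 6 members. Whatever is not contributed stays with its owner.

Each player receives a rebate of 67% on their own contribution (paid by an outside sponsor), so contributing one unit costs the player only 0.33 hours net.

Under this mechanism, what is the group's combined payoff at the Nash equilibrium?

With the mechanism, a contributed unit returns (3.2/6) / 0.33 = 1.6162 per unit of net cost to the contributor — now above 1 — so contributing fully is weakly dominant for every player.
So the Nash equilibrium is full contribution by all 6; the group earns 6 × (14 × 0.67 + 3.2 × 14) = 325.08.

325.08 hours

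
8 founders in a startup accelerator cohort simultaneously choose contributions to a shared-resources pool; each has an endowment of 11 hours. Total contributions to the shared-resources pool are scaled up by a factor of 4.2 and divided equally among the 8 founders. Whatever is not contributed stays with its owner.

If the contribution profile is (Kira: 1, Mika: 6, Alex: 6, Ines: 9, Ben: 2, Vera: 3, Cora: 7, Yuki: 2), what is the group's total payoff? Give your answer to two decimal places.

203.20 hours

Total contributed: 1 + 6 + 6 + 9 + 2 + 3 + 7 + 2 = 36; total kept: 8 × 11 − 36 = 52.
The shared-resources pool pays out 4.2 × 36 = 151.20 in aggregate.
Group total = 52 + 151.20 = 203.20.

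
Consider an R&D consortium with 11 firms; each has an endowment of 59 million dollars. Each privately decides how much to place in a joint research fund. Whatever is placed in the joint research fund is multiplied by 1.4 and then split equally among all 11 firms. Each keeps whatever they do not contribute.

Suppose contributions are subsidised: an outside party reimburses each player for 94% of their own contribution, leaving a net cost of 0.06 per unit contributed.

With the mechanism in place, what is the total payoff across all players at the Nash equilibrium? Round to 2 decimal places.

With the mechanism, a contributed unit returns (1.4/11) / 0.06 = 2.1212 per unit of net cost to the contributor — now above 1 — so contributing fully is weakly dominant for every player.
At the Nash equilibrium everyone contributes 59. Group total payoff = 11 × (59 × 0.94 + 1.4 × 59) = 1518.66.

1518.66 million dollars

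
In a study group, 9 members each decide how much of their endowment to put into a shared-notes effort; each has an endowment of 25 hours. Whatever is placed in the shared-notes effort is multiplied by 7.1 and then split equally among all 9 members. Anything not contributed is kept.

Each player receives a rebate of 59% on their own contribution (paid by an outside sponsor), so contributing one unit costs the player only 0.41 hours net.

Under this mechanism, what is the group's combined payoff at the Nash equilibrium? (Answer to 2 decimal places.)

1730.25 hours

The effective private return per unit is now (7.1/9) / 0.41 = 1.9241 > 1, so every player's dominant strategy flips to full contribution.
So the Nash equilibrium is full contribution by all 9; the group earns 9 × (25 × 0.59 + 7.1 × 25) = 1730.25.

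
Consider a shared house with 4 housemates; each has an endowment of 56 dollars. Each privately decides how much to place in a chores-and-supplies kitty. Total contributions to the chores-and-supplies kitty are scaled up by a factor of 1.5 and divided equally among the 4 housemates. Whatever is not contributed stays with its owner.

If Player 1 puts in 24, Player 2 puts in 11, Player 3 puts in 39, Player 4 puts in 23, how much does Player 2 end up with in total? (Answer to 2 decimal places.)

Total contributed: 24 + 11 + 39 + 23 = 97.
Each receives 1.5 × 97 / 4 = 36.38 from the chores-and-supplies kitty.
Player 2 keeps 56 − 11 = 45, so Player 2's payoff is 45 + 36.38 = 81.38.

81.38 dollars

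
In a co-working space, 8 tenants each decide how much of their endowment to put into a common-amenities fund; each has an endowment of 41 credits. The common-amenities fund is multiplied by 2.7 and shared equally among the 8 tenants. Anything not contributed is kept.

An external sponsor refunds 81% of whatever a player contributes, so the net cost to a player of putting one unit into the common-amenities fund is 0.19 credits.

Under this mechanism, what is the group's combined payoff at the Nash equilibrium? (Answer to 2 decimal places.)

Under the mechanism each unit contributed yields (2.7/8) / 0.19 = 1.7763 back to its contributor per unit of net cost, which exceeds 1, making full contribution the dominant choice for everyone.
So the Nash equilibrium is full contribution by all 8; the group earns 8 × (41 × 0.81 + 2.7 × 41) = 1151.28.

1151.28 credits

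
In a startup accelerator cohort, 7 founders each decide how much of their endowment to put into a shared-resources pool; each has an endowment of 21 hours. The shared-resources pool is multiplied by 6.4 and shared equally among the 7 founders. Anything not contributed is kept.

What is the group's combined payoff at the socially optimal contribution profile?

940.80 hours

Each contributed unit returns 6.400 to the group as a whole (0.9143 to each of 7 players), which exceeds 1, so the social optimum is full contribution: group total = 6.400 × 147 = 940.80.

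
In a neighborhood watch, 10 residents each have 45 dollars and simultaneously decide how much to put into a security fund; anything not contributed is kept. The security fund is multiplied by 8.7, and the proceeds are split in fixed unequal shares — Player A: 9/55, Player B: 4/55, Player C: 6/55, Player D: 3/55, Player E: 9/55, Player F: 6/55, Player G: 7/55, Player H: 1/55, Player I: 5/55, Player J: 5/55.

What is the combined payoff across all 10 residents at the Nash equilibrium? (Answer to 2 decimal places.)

1489.50 dollars

For player j, contributing a unit is worthwhile iff 8.7 × (j's share) ≥ 1, i.e. iff j's share is at least 0.1149.
Player A, Player E and Player G are above the threshold, contributing 45 each; the remaining 7 contribute 0. Total contributed: 135.
The security fund pays out 8.7 × 135 = 1174.50 in total (split across the unequal shares, but the aggregate is all that matters for the group sum).
The 7 free-riders keep 45 each, adding 315. Group total = 315 + 1174.50 = 1489.50.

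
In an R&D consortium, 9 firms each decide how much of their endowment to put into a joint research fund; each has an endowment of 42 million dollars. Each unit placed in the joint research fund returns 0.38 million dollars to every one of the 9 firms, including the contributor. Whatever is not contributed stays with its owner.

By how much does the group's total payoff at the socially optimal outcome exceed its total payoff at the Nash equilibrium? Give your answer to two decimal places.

The private return per contributed unit is 0.38 < 1, so contributing 0 is dominant for every player. At the Nash equilibrium everyone keeps their 42, and the group total is 9 × 42 = 378.
Each contributed unit returns 3.420 to the group as a whole (0.38 to each of 9 players), which exceeds 1, so the social optimum is full contribution: group total = 3.420 × 378 = 1292.76.
Efficiency loss = 1292.76 − 378 = 914.76.

914.76 million dollars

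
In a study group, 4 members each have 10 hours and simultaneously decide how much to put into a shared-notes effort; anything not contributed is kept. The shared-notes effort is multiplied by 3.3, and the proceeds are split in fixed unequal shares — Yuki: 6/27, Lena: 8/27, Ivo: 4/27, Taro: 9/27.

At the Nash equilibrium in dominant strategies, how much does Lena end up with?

19.78 hours

Each unit j contributes comes back to j as 3.3 × (j's share), so j prefers to contribute only if that share exceeds 1/3.3 = 0.3030; otherwise keeping the unit dominates.
The only share above 0.3030 is Taro's 9/27, contributing 10; the remaining 3 contribute 0. Total contributed: 10.
Lena keeps 10 and receives 3.3 × 10 × 8/27 = 9.78 from the shared-notes effort, for a payoff of 19.78.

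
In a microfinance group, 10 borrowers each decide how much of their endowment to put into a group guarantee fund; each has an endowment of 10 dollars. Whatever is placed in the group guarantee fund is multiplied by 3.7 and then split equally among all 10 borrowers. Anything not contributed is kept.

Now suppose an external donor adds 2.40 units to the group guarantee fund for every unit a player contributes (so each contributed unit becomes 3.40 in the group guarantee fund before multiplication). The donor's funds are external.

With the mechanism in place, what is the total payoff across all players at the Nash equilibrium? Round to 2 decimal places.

1258.00 dollars

Under the mechanism each unit contributed yields 3.7 × 3.40 / 10 = 1.2580 back to its contributor per unit of net cost, which exceeds 1, making full contribution the dominant choice for everyone.
So the Nash equilibrium is full contribution by all 10; the group earns 3.7 × 3.40 × 100 = 1258.00.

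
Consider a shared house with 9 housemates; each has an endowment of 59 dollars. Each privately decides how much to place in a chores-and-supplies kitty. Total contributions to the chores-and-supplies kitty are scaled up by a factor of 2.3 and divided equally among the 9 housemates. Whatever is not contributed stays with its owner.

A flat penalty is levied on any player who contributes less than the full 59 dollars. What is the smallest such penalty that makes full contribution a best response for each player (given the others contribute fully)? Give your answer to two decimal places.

Given the others contribute fully, the best deviation is to contribute 0 (any partial contribution still incurs the fine and gives up units whose private return 0.2556 is below 1).
Deviating from 59 to 0 saves 59 dollars but forfeits the deviator's share of the drop in the chores-and-supplies kitty: 2.3/9 × 59 = 15.08.
So the deviation gain is 59 − 15.08 = 43.92, and the fine must be at least 43.92 dollars to wipe it out.

43.92 dollars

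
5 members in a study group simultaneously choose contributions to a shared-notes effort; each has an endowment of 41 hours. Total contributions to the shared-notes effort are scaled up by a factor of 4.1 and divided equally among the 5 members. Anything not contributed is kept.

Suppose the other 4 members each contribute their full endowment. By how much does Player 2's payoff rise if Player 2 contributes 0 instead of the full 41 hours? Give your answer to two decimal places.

7.38 hours

Switching from a contribution of 41 to 0 lets Player 2 keep an extra 41 hours, but lowers the shared-notes effort by 41, which costs Player 2 their own share of that drop: 4.1/5 × 41 = 33.62.
Net gain = 41 − 33.62 = 7.38. The private return per contributed unit (0.8200) is below 1, so free-riding is indeed the best response regardless of what the others do.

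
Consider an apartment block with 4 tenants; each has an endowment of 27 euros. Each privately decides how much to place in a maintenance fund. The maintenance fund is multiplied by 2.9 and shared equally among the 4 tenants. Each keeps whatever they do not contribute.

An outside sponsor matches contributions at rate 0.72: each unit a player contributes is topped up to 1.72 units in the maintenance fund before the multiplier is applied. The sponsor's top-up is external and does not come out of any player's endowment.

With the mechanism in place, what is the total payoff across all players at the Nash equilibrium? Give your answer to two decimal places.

With the mechanism, a contributed unit returns 2.9 × 1.72 / 4 = 1.2470 per unit of net cost to the contributor — now above 1 — so contributing fully is weakly dominant for every player.
At the Nash equilibrium everyone contributes 27. Group total payoff = 2.9 × 1.72 × 108 = 538.70.

538.70 euros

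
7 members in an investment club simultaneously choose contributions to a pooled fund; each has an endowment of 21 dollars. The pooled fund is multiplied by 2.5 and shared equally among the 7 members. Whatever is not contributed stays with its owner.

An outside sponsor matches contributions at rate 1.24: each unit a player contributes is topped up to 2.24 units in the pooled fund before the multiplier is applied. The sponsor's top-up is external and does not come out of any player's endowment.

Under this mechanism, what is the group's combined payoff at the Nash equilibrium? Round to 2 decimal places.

147.00 dollars

With the mechanism, a contributed unit returns 2.5 × 2.24 / 7 = 0.8000 per unit of net cost — still below 1 — so contributing 0 remains dominant for every player.
At the Nash equilibrium no one contributes; group total payoff = 7 × 21 = 147.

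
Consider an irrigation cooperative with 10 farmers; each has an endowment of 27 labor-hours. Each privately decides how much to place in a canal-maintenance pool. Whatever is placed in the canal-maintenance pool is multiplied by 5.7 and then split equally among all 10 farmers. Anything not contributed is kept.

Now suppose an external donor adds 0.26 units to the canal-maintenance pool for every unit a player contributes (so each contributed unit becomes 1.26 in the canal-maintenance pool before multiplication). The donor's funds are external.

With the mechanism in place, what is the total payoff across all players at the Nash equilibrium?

The effective private return is 5.7 × 1.26 / 10 = 0.7182, which is still under 1, so the mechanism doesn't change anyone's dominant strategy: zero contribution.
Everyone keeps their endowment and the group total is 10 × 27 = 270.

270.00 labor-hours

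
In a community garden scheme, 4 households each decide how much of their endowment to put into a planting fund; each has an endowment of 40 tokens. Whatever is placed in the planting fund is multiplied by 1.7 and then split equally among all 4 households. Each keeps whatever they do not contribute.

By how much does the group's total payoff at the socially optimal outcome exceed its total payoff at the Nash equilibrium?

112.00 tokens

Each contributed unit returns 1.7/4 = 0.4250 to its contributor — below 1 — so contributing 0 is dominant for every player. At the Nash equilibrium everyone keeps their 40, and the group total is 4 × 40 = 160.
Each contributed unit returns 1.700 to the group as a whole (0.4250 to each of 4 players), which exceeds 1, so the social optimum is full contribution: group total = 1.700 × 160 = 272.00.
Efficiency loss = 272.00 − 160 = 112.00.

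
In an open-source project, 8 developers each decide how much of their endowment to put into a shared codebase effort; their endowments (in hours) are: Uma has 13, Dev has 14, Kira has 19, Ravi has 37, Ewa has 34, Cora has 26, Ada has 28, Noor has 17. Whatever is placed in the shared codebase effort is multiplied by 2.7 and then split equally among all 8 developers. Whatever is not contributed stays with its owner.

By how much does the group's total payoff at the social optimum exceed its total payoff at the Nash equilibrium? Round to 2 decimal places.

319.60 hours

The private return per contributed unit is 2.7/8 = 0.3375 < 1 for every player regardless of endowment, so the Nash equilibrium is zero contribution and the group total is Σ E_j = 13 + 14 + 19 + 37 + 34 + 26 + 28 + 17 = 188.
Each contributed unit returns 2.700 to the group, so the social optimum is full contribution by everyone: group total = 2.700 × 188 = 507.60.
Efficiency loss = (2.700 − 1) × 188 = 319.60.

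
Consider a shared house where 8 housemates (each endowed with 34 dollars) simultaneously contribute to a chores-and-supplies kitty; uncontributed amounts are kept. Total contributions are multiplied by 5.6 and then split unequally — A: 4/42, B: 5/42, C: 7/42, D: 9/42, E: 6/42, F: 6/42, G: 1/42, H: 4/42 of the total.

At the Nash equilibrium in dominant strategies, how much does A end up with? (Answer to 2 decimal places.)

52.13 dollars

For player j, contributing a unit is worthwhile iff 5.6 × (j's share) ≥ 1, i.e. iff j's share is at least 0.1786.
The only share above 0.1786 is D's 9/42, contributing 34; the remaining 7 contribute 0. Total contributed: 34.
A keeps 34 and receives 5.6 × 34 × 4/42 = 18.13 from the chores-and-supplies kitty, for a payoff of 52.13.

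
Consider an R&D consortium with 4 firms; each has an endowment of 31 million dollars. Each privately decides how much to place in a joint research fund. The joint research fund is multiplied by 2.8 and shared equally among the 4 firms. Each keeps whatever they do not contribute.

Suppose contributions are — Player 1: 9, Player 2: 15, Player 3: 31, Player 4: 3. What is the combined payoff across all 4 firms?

Total contributed: 9 + 15 + 31 + 3 = 58; total kept: 4 × 31 − 58 = 66.
The joint research fund pays out 2.8 × 58 = 162.40 in aggregate.
Group total = 66 + 162.40 = 228.40.

228.40 million dollars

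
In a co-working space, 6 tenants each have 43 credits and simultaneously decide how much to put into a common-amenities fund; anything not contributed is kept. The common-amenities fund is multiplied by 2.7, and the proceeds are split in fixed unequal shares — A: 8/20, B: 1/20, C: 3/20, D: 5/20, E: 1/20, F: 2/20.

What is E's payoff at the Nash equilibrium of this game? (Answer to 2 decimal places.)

Each unit j contributes comes back to j as 2.7 × (j's share), so j prefers to contribute only if that share exceeds 1/2.7 = 0.3704; otherwise keeping the unit dominates.
Only A (8/20) clears that bar, contributing 43; the remaining 5 contribute 0. Total contributed: 43.
E keeps 43 and receives 2.7 × 43 × 1/20 = 5.81 from the common-amenities fund, for a payoff of 48.81.

48.81 credits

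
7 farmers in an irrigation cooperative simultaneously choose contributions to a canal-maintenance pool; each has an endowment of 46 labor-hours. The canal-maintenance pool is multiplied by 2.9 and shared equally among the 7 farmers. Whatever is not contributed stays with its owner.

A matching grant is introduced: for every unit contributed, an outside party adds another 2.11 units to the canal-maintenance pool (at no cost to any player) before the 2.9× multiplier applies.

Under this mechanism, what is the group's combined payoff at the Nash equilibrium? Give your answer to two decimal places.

With the mechanism, a contributed unit returns 2.9 × 3.11 / 7 = 1.2884 per unit of net cost to the contributor — now above 1 — so contributing fully is weakly dominant for every player.
At the Nash equilibrium everyone contributes 46. Group total payoff = 2.9 × 3.11 × 322 = 2904.12.

2904.12 labor-hours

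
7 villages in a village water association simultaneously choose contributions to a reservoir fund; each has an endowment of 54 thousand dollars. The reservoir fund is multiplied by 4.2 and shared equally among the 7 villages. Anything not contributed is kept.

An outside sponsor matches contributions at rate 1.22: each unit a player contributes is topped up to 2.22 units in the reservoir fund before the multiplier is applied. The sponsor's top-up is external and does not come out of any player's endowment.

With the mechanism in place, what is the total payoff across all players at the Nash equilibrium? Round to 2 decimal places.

3524.47 thousand dollars

Under the mechanism each unit contributed yields 4.2 × 2.22 / 7 = 1.3320 back to its contributor per unit of net cost, which exceeds 1, making full contribution the dominant choice for everyone.
So the Nash equilibrium is full contribution by all 7; the group earns 4.2 × 2.22 × 378 = 3524.47.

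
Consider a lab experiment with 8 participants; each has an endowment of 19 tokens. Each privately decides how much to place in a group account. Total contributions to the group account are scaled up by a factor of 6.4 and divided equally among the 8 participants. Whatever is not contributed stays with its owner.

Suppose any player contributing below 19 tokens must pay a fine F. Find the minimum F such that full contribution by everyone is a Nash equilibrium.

Given the others contribute fully, the best deviation is to contribute 0 (any partial contribution still incurs the fine and gives up units whose private return 0.8000 is below 1).
Deviating from 19 to 0 saves 19 tokens but forfeits the deviator's share of the drop in the group account: 6.4/8 × 19 = 15.20.
So the deviation gain is 19 − 15.20 = 3.80, and the fine must be at least 3.80 tokens to wipe it out.

3.80 tokens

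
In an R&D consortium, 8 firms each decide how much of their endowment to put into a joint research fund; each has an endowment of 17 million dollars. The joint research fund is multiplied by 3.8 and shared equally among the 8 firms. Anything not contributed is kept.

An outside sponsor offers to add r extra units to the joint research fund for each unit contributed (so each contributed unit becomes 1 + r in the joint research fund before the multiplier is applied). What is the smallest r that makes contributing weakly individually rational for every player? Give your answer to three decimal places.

1.105

With matching at rate r, one contributed unit becomes (1 + r) in the joint research fund and returns 3.8 × (1 + r) / 8 to the contributor.
Setting this equal to 1: 1 + r = 8/3.8 = 2.1053.
So the minimum matching rate is r = 2.1053 − 1 = 1.105.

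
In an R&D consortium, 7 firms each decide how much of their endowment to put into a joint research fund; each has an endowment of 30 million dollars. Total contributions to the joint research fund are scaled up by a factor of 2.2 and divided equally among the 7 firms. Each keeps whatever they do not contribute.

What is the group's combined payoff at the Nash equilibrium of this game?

210.00 million dollars

Each contributed unit returns 2.2/7 = 0.3143 to its contributor — below 1 — so contributing 0 is dominant for every player. At the Nash equilibrium everyone keeps their 30, and the group total is 7 × 30 = 210.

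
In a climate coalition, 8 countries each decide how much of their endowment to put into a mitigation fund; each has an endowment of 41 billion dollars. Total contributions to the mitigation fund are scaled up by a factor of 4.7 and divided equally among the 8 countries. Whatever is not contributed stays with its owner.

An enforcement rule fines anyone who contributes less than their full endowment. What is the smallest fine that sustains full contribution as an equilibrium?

16.91 billion dollars

Given the others contribute fully, the best deviation is to contribute 0 (any partial contribution still incurs the fine and gives up units whose private return 0.5875 is below 1).
Deviating from 41 to 0 saves 41 billion dollars but forfeits the deviator's share of the drop in the mitigation fund: 4.7/8 × 41 = 24.09.
So the deviation gain is 41 − 24.09 = 16.91, and the fine must be at least 16.91 billion dollars to wipe it out.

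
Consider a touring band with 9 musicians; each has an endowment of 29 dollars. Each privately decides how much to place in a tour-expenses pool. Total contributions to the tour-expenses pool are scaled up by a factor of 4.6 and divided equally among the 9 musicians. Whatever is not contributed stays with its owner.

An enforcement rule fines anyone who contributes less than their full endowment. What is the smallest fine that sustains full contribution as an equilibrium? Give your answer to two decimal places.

14.18 dollars

Given the others contribute fully, the best deviation is to contribute 0 (any partial contribution still incurs the fine and gives up units whose private return 0.5111 is below 1).
Deviating from 29 to 0 saves 29 dollars but forfeits the deviator's share of the drop in the tour-expenses pool: 4.6/9 × 29 = 14.82.
So the deviation gain is 29 − 14.82 = 14.18, and the fine must be at least 14.18 dollars to wipe it out.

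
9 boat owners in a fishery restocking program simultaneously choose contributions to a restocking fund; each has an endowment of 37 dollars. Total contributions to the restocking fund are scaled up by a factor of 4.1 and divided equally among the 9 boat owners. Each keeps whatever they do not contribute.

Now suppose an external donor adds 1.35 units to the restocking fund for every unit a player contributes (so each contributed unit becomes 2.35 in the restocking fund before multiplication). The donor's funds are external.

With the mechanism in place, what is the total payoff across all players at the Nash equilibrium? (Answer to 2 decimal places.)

The effective private return per unit is now 4.1 × 2.35 / 9 = 1.0706 > 1, so every player's dominant strategy flips to full contribution.
So the Nash equilibrium is full contribution by all 9; the group earns 4.1 × 2.35 × 333 = 3208.46.

3208.46 dollars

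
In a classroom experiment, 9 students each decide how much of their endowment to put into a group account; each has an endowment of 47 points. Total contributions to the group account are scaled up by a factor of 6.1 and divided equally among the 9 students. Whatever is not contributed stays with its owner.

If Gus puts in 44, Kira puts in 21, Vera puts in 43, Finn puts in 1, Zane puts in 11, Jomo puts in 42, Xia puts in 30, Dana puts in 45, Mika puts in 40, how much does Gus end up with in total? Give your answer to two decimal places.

Total contributed: 44 + 21 + 43 + 1 + 11 + 42 + 30 + 45 + 40 = 277.
Each receives 6.1 × 277 / 9 = 187.74 from the group account.
Gus keeps 47 − 44 = 3, so Gus's payoff is 3 + 187.74 = 190.74.

190.74 points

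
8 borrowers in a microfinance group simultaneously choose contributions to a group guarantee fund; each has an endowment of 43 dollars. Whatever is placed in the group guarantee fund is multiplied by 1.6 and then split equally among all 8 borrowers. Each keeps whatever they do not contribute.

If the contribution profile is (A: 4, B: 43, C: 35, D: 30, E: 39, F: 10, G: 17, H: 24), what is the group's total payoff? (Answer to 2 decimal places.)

465.20 dollars

Total contributed: 4 + 43 + 35 + 30 + 39 + 10 + 17 + 24 = 202; total kept: 8 × 43 − 202 = 142.
The group guarantee fund pays out 1.6 × 202 = 323.20 in aggregate.
Group total = 142 + 323.20 = 465.20.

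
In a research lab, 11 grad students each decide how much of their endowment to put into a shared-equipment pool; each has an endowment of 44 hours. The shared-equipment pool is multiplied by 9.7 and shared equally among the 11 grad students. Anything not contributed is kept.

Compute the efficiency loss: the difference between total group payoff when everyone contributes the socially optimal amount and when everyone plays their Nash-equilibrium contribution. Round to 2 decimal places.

4210.80 hours

Each contributed unit returns 9.7/11 = 0.8818 to its contributor — below 1 — so contributing 0 is dominant for every player. At the Nash equilibrium everyone keeps their 44, and the group total is 11 × 44 = 484.
Each contributed unit returns 9.700 to the group as a whole (0.8818 to each of 11 players), which exceeds 1, so the social optimum is full contribution: group total = 9.700 × 484 = 4694.80.
Efficiency loss = 4694.80 − 484 = 4210.80.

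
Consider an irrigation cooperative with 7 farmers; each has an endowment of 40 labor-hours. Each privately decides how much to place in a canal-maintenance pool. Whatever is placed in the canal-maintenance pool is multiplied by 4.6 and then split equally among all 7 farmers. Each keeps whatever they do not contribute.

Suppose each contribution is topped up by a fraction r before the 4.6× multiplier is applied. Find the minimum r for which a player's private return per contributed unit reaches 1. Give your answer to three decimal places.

0.522

With matching at rate r, one contributed unit becomes (1 + r) in the canal-maintenance pool and returns 4.6 × (1 + r) / 7 to the contributor.
Setting this equal to 1: 1 + r = 7/4.6 = 1.5217.
So the minimum matching rate is r = 1.5217 − 1 = 0.522.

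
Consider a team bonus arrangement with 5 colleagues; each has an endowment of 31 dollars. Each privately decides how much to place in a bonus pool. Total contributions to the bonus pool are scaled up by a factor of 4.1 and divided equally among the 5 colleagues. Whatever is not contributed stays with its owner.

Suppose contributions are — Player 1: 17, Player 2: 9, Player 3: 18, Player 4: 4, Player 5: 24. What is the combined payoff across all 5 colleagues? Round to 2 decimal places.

Total contributed: 17 + 9 + 18 + 4 + 24 = 72; total kept: 5 × 31 − 72 = 83.
The bonus pool pays out 4.1 × 72 = 295.20 in aggregate.
Group total = 83 + 295.20 = 378.20.

378.20 dollars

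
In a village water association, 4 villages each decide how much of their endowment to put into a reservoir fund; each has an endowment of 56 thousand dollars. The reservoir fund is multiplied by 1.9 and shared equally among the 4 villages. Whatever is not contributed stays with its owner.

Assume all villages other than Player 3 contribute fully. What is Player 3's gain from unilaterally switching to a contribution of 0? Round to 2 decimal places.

29.40 thousand dollars

Switching from a contribution of 56 to 0 lets Player 3 keep an extra 56 thousand dollars, but lowers the reservoir fund by 56, which costs Player 3 their own share of that drop: 1.9/4 × 56 = 26.60.
Net gain = 56 − 26.60 = 29.40. The private return per contributed unit (0.4750) is below 1, so free-riding is indeed the best response regardless of what the others do.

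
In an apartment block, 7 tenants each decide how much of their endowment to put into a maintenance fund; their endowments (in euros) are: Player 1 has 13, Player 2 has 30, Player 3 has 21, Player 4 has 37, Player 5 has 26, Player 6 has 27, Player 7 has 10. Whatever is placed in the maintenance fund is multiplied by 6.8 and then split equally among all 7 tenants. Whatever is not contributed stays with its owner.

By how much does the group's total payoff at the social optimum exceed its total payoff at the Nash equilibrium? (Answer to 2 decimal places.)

The private return per contributed unit is 6.8/7 = 0.9714 < 1 for every player regardless of endowment, so the Nash equilibrium is zero contribution and the group total is Σ E_j = 13 + 30 + 21 + 37 + 26 + 27 + 10 = 164.
Each contributed unit returns 6.800 to the group, so the social optimum is full contribution by everyone: group total = 6.800 × 164 = 1115.20.
Efficiency loss = (6.800 − 1) × 164 = 951.20.

951.20 euros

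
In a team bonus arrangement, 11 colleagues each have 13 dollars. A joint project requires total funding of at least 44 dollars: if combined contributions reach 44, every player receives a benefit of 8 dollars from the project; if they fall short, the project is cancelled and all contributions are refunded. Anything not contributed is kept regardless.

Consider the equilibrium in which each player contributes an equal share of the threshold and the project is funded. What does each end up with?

17 dollars

Equal share of the threshold: 44/11 = 4.
At this profile no one gains by cutting their contribution: any cut drops the total below 44, the project is cancelled, contributions are refunded, and the deviator ends with 13, which is less than 13 − 4 + 8 = 17. Contributing more than 4 just wastes the excess. So contributing exactly 4 is a best response.
Each player's payoff: 13 − 4 + 8 = 17.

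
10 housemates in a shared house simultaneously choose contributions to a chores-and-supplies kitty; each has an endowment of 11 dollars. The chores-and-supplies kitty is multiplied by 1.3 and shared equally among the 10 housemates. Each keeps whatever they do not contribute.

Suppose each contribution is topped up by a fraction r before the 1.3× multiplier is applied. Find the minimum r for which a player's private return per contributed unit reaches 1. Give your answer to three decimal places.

6.692

With matching at rate r, one contributed unit becomes (1 + r) in the chores-and-supplies kitty and returns 1.3 × (1 + r) / 10 to the contributor.
Setting this equal to 1: 1 + r = 10/1.3 = 7.6923.
So the minimum matching rate is r = 7.6923 − 1 = 6.692.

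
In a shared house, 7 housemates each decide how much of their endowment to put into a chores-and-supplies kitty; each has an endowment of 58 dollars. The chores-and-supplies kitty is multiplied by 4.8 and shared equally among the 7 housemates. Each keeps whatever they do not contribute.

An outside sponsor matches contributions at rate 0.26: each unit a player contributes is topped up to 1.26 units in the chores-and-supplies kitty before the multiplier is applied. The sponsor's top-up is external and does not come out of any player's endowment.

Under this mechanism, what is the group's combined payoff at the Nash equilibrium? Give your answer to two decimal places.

406.00 dollars

With the mechanism, a contributed unit returns 4.8 × 1.26 / 7 = 0.8640 per unit of net cost — still below 1 — so contributing 0 remains dominant for every player.
At the Nash equilibrium no one contributes; group total payoff = 7 × 58 = 406.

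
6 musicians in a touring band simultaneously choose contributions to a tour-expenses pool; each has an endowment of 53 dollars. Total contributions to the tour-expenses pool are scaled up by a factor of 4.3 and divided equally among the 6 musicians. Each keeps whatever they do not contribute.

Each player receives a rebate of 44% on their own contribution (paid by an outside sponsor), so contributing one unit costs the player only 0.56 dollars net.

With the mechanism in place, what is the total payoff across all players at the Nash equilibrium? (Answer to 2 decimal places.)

With the mechanism, a contributed unit returns (4.3/6) / 0.56 = 1.2798 per unit of net cost to the contributor — now above 1 — so contributing fully is weakly dominant for every player.
At the Nash equilibrium everyone contributes 53. Group total payoff = 6 × (53 × 0.44 + 4.3 × 53) = 1507.32.

1507.32 dollars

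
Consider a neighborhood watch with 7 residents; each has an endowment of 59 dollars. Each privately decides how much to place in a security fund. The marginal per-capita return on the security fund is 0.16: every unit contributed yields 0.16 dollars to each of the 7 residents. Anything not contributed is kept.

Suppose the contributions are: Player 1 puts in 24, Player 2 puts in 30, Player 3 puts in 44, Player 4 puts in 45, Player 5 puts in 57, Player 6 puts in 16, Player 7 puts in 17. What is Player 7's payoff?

Total contributed: 24 + 30 + 44 + 45 + 57 + 16 + 17 = 233.
Each receives 0.16 × 233 = 37.28 from the security fund.
Player 7 keeps 59 − 17 = 42, so Player 7's payoff is 42 + 37.28 = 79.28.

79.28 dollars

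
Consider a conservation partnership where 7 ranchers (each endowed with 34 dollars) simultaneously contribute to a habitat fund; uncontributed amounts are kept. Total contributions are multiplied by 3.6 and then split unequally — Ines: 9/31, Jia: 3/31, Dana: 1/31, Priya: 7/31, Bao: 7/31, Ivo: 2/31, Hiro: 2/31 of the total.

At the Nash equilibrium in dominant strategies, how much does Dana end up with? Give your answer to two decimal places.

A player with share s gets back 3.6·s per unit contributed, so full contribution is dominant for anyone with s > 1/3.6 = 0.2778 and zero contribution is dominant for anyone below.
The only share above 0.2778 is Ines's 9/31, contributing 34; the remaining 6 contribute 0. Total contributed: 34.
Dana keeps 34 and receives 3.6 × 34 × 1/31 = 3.95 from the habitat fund, for a payoff of 37.95.

37.95 dollars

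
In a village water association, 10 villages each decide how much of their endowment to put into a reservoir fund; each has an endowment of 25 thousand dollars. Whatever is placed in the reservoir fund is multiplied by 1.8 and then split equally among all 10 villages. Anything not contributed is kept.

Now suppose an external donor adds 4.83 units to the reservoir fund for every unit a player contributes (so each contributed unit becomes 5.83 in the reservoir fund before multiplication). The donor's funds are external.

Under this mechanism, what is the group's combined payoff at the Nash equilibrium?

2623.50 thousand dollars

The effective private return per unit is now 1.8 × 5.83 / 10 = 1.0494 > 1, so every player's dominant strategy flips to full contribution.
At the Nash equilibrium everyone contributes 25. Group total payoff = 1.8 × 5.83 × 250 = 2623.50.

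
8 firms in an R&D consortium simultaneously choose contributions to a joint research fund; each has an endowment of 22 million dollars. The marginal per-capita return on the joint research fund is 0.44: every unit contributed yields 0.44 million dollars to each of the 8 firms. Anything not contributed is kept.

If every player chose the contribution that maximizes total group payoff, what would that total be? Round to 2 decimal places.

Each contributed unit returns 3.520 to the group as a whole (0.44 to each of 8 players), which exceeds 1, so the social optimum is full contribution: group total = 3.520 × 176 = 619.52.

619.52 million dollars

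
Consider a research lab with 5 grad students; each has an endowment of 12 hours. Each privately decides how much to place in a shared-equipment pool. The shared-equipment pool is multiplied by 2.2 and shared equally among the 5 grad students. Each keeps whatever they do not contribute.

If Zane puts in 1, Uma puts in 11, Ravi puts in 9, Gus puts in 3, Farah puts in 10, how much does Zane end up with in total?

25.96 hours

Total contributed: 1 + 11 + 9 + 3 + 10 = 34.
Each receives 2.2 × 34 / 5 = 14.96 from the shared-equipment pool.
Zane keeps 12 − 1 = 11, so Zane's payoff is 11 + 14.96 = 25.96.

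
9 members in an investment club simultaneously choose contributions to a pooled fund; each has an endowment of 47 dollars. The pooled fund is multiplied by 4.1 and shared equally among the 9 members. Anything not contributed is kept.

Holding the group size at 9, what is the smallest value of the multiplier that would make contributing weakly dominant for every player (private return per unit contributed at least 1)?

9

A contributed unit returns (multiplier)/9 to its contributor.
This reaches 1 exactly when the multiplier is 9.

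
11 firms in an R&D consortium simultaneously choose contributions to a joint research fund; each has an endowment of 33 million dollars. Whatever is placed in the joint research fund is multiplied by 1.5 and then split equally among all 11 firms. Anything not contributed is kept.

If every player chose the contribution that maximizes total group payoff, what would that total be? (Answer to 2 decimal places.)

Each contributed unit returns 1.500 to the group as a whole (0.1364 to each of 11 players), which exceeds 1, so the social optimum is full contribution: group total = 1.500 × 363 = 544.50.

544.50 million dollars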